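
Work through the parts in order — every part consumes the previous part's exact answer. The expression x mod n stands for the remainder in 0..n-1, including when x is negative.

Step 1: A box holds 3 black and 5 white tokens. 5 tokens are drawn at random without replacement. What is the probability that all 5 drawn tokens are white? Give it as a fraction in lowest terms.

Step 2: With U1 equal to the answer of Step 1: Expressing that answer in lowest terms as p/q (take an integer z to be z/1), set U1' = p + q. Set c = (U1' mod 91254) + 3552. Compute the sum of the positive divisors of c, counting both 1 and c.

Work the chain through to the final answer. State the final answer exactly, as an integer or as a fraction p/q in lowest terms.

5226

Step 1: total draws C(8,5) = 56; favorable C(5,5) = 1; P = 1/56; answer 1/56
Step 2: U1 = 1/56; threaded value p + q = 57; c = 3609; 3609 = 3^2 * 401; sigma = (1 + 3 + 9) * (1 + 401) = 13 * 402 = 5226; answer 5226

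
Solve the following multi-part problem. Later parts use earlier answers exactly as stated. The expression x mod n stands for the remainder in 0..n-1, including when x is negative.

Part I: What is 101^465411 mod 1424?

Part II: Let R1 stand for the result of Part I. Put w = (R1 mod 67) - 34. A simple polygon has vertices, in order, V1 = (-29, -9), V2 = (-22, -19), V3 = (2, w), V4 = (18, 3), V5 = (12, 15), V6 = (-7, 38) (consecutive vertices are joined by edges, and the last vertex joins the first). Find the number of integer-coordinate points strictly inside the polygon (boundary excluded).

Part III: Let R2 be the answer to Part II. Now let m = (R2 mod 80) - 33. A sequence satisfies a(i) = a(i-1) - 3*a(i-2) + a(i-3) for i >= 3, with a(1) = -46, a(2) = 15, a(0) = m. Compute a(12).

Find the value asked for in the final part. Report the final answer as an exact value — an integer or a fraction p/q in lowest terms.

12858

Part I: squarings mod 1424: 101^1=101, 101^2=233, 101^4=177, 101^8=1, 101^16=1, 101^32=1, 101^64=1, 101^128=1, 101^256=1, 101^512=1, 101^1024=1, 101^2048=1, 101^4096=1, 101^8192=1, 101^16384=1, 101^32768=1, 101^65536=1, 101^131072=1, 101^262144=1; 101^465411 = 101^1 * 101^2 * 101^512 * 101^2048 * 101^4096 * 101^65536 * 101^131072 * 101^262144 = 749 (mod 1424); answer 749
Part II: R1 = 749; w = -22; cross terms: (-29*-19 - -22*-9)=353, (-22*-22 - 2*-19)=522, (2*3 - 18*-22)=402, (18*15 - 12*3)=234, (12*38 - -7*15)=561, (-7*-9 - -29*38)=1165; twice the area = |3237| = 3237; area = 3237/2; boundary points = 1 + 3 + 1 + 6 + 1 + 1 = 13; strictly interior points = area - boundary/2 + 1 = 1613; answer 1613
Part III: R2 = 1613; m = -20; a(3) = 1*(15) - 3*(-46) + 1*(-20) = 133; iterating: a(3)=133, a(4)=42, a(5)=-342, a(6)=-335, a(7)=733, a(8)=1396, a(9)=-1138, a(10)=-4593, a(11)=217, a(12)=12858; answer 12858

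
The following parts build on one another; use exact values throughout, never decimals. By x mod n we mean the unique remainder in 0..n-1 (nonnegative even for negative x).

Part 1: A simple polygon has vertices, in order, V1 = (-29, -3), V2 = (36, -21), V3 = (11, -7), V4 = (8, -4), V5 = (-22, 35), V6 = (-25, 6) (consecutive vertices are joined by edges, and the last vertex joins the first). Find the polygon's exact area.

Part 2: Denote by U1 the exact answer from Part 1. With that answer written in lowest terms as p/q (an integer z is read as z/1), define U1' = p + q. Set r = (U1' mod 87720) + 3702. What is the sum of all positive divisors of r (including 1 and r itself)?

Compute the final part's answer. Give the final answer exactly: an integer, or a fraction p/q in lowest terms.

Part 1: cross terms: (-29*-21 - 36*-3)=717, (36*-7 - 11*-21)=-21, (11*-4 - 8*-7)=12, (8*35 - -22*-4)=192, (-22*6 - -25*35)=743, (-25*-3 - -29*6)=249; twice the area = |1892| = 1892; area = 946; answer 946
Part 2: U1 = 946; threaded value p + q = 947; r = 4649; 4649 is prime, so its only divisors are 1 and 4649; sigma = 1 + 4649 = 4650; answer 4650

4650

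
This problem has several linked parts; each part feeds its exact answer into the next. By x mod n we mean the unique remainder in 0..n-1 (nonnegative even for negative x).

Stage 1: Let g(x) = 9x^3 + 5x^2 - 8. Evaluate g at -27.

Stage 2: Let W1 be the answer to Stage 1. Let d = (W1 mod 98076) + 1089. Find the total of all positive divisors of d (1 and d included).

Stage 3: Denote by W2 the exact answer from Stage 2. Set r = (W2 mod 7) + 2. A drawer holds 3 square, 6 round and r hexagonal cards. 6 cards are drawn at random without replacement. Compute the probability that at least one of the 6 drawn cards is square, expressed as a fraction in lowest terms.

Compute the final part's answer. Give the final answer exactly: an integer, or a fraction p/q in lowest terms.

11/13

Stage 1: 9*(-27)^3 + 5*(-27)^2 - 8 = (-177147) + (3645) + (-8) = -173510; answer -173510
Stage 2: W1 = -173510; d = 23731; 23731 = 19 * 1249; sigma = (1 + 19) * (1 + 1249) = 20 * 1250 = 25000; answer 25000
Stage 3: W2 = 25000; r = 5; total draws C(14,6) = 3003; complement C(11,6) = 462; favorable 3003 - 462 = 2541; P = 11/13; answer 11/13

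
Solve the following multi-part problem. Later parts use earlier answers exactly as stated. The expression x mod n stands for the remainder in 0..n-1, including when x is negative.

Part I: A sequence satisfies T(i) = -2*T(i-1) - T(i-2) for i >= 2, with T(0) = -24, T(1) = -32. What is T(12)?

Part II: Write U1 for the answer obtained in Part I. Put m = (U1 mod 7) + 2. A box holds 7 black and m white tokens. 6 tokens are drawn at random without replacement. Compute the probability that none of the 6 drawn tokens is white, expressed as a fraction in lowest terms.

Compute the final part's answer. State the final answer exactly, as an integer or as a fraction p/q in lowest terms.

Part I: T(2) = -2*(-32) - 1*(-24) = 88; iterating: T(2)=88, T(3)=-144, T(4)=200, T(5)=-256, T(6)=312, T(7)=-368, T(8)=424, T(9)=-480, T(10)=536, T(11)=-592, T(12)=648; answer 648
Part II: U1 = 648; m = 6; total draws C(13,6) = 1716; favorable C(7,6) = 7; P = 7/1716; answer 7/1716

7/1716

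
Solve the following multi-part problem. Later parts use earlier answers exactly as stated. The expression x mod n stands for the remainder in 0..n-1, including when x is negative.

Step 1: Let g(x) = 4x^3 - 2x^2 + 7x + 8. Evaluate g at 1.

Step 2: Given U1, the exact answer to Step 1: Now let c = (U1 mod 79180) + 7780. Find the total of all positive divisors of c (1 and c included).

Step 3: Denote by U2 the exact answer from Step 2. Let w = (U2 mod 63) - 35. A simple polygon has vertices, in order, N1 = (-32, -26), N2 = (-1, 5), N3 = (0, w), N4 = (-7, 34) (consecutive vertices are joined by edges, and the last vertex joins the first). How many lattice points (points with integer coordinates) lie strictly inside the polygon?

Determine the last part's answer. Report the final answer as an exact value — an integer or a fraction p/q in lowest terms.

554

Step 1: 4*(1)^3 - 2*(1)^2 + 7*(1)^1 + 8 = (4) + (-2) + (7) + (8) = 17; answer 17
Step 2: U1 = 17; c = 7797; 7797 = 3 * 23 * 113; sigma = (1 + 3) * (1 + 23) * (1 + 113) = 4 * 24 * 114 = 10944; answer 10944
Step 3: U2 = 10944; w = 10; cross terms: (-32*5 - -1*-26)=-186, (-1*10 - 0*5)=-10, (0*34 - -7*10)=70, (-7*-26 - -32*34)=1270; twice the area = |1144| = 1144; area = 572; boundary points = 31 + 1 + 1 + 5 = 38; strictly interior points = area - boundary/2 + 1 = 554; answer 554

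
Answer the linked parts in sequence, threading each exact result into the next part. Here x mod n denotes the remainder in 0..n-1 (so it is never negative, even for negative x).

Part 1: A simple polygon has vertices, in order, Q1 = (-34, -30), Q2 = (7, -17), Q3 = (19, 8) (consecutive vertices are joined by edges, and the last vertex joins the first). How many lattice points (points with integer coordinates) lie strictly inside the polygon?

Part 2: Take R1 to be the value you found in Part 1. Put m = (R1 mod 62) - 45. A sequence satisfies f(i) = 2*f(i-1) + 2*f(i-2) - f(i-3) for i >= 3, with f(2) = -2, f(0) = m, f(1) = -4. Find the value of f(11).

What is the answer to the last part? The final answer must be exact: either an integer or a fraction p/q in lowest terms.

Part 1: cross terms: (-34*-17 - 7*-30)=788, (7*8 - 19*-17)=379, (19*-30 - -34*8)=-298; twice the area = |869| = 869; area = 869/2; boundary points = 1 + 1 + 1 = 3; strictly interior points = area - boundary/2 + 1 = 434; answer 434
Part 2: R1 = 434; m = -45; f(3) = 2*(-2) + 2*(-4) - 1*(-45) = 33; iterating: f(3)=33, f(4)=66, f(5)=200, f(6)=499, f(7)=1332, f(8)=3462, f(9)=9089, f(10)=23770, f(11)=62256; answer 62256

62256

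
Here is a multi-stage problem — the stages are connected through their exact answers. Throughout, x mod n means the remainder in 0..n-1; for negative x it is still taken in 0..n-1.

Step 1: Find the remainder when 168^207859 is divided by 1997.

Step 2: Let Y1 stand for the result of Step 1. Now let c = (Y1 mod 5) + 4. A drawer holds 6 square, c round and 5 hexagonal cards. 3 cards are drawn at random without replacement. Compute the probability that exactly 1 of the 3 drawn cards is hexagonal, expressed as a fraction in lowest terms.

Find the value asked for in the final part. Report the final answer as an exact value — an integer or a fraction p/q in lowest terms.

45/91

Step 1: squarings mod 1997: 168^1=168, 168^2=266, 168^4=861, 168^8=434, 168^16=638, 168^32=1653, 168^64=513, 168^128=1562, 168^256=1507, 168^512=460, 168^1024=1915, 168^2048=733, 168^4096=96, 168^8192=1228, 168^16384=249, 168^32768=94, 168^65536=848, 168^131072=184; 168^207859 = 168^1 * 168^2 * 168^16 * 168^32 * 168^64 * 168^128 * 168^256 * 168^512 * 168^2048 * 168^8192 * 168^65536 * 168^131072 = 415 (mod 1997); answer 415
Step 2: Y1 = 415; c = 4; total draws C(15,3) = 455; favorable C(5,1)*C(10,2) = 225; P = 45/91; answer 45/91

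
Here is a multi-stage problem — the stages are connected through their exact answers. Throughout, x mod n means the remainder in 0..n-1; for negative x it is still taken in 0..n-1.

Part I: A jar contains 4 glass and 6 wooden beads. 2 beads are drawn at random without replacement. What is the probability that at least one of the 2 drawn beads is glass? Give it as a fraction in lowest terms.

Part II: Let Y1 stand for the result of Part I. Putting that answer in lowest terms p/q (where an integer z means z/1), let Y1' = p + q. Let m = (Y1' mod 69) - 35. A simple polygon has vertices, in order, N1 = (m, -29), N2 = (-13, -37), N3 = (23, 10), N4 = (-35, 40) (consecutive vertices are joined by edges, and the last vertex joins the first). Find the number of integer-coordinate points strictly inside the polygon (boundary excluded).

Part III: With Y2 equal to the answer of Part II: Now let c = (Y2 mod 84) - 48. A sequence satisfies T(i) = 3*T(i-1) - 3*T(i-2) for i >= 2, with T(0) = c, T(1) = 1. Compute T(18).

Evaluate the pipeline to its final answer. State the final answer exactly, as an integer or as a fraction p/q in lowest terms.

Part I: total draws C(10,2) = 45; complement C(6,2) = 15; favorable 45 - 15 = 30; P = 2/3; answer 2/3
Part II: Y1 = 2/3; threaded value p + q = 5; m = -30; cross terms: (-30*-37 - -13*-29)=733, (-13*10 - 23*-37)=721, (23*40 - -35*10)=1270, (-35*-29 - -30*40)=2215; twice the area = |4939| = 4939; area = 4939/2; boundary points = 1 + 1 + 2 + 1 = 5; strictly interior points = area - boundary/2 + 1 = 2468; answer 2468
Part III: Y2 = 2468; c = -16; T(2) = 3*(1) - 3*(-16) = 51; iterating: T(2)=51, T(3)=150, T(4)=297, T(5)=441, T(6)=432, T(7)=-27, T(8)=-1377, T(9)=-4050, T(10)=-8019, T(11)=-11907, T(12)=-11664, T(13)=729, T(14)=37179, T(15)=109350, T(16)=216513, T(17)=321489, T(18)=314928; answer 314928

314928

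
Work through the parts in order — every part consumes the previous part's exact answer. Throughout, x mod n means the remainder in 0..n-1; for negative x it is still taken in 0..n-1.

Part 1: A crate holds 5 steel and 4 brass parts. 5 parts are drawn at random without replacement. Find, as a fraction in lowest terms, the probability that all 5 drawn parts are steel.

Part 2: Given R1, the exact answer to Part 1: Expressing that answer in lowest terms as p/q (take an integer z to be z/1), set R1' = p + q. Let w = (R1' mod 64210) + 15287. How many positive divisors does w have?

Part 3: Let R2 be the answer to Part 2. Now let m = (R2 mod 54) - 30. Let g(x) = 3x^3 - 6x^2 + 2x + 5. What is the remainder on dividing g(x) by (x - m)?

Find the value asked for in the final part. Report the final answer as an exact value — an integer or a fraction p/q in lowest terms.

-9431

Part 1: total draws C(9,5) = 126; favorable C(5,5) = 1; P = 1/126; answer 1/126
Part 2: R1 = 1/126; threaded value p + q = 127; w = 15414; 15414 = 2 * 3 * 7 * 367; number of divisors = (1+1) * (1+1) * (1+1) * (1+1) = 16; answer 16
Part 3: R2 = 16; m = -14; remainder = value at the root: 3*(-14)^3 - 6*(-14)^2 + 2*(-14)^1 + 5 = (-8232) + (-1176) + (-28) + (5) = -9431; answer -9431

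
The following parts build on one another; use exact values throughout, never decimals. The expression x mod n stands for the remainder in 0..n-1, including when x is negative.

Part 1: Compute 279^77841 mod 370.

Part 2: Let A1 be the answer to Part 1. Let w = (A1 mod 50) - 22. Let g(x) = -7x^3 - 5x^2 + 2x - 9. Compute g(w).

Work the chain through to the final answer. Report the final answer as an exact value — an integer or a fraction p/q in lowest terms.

-2641

Part 1: squarings mod 370: 279^1=279, 279^2=141, 279^4=271, 279^8=181, 279^16=201, 279^32=71, 279^64=231, 279^128=81, 279^256=271, 279^512=181, 279^1024=201, 279^2048=71, 279^4096=231, 279^8192=81, 279^16384=271, 279^32768=181, 279^65536=201; 279^77841 = 279^1 * 279^16 * 279^4096 * 279^8192 * 279^65536 = 179 (mod 370); answer 179
Part 2: A1 = 179; w = 7; -7*(7)^3 - 5*(7)^2 + 2*(7)^1 - 9 = (-2401) + (-245) + (14) + (-9) = -2641; answer -2641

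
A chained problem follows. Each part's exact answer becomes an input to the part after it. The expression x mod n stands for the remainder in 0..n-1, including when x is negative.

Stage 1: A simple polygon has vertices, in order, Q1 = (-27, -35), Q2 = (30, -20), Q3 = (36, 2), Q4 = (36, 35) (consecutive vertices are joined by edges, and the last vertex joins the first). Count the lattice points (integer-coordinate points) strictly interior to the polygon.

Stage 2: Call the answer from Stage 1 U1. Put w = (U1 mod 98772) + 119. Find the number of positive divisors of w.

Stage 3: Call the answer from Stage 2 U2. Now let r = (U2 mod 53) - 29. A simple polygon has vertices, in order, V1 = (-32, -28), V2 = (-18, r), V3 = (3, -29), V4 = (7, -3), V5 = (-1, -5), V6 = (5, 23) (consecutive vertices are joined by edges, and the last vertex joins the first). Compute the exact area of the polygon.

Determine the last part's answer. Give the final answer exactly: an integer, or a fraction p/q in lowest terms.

1577/2

Stage 1: cross terms: (-27*-20 - 30*-35)=1590, (30*2 - 36*-20)=780, (36*35 - 36*2)=1188, (36*-35 - -27*35)=-315; twice the area = |3243| = 3243; area = 3243/2; boundary points = 3 + 2 + 33 + 7 = 45; strictly interior points = area - boundary/2 + 1 = 1600; answer 1600
Stage 2: U1 = 1600; w = 1719; 1719 = 3^2 * 191; number of divisors = (2+1) * (1+1) = 6; answer 6
Stage 3: U2 = 6; r = -23; cross terms: (-32*-23 - -18*-28)=232, (-18*-29 - 3*-23)=591, (3*-3 - 7*-29)=194, (7*-5 - -1*-3)=-38, (-1*23 - 5*-5)=2, (5*-28 - -32*23)=596; twice the area = |1577| = 1577; area = 1577/2; answer 1577/2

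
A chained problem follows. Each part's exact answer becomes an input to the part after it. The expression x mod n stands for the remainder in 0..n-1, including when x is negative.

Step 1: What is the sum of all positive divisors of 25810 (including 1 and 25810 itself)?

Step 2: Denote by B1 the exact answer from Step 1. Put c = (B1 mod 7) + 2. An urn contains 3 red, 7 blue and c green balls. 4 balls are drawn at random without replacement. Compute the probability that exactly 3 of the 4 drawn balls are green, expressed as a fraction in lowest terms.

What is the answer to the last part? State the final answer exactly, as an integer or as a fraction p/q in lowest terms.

Step 1: 25810 = 2 * 5 * 29 * 89; sigma = (1 + 2) * (1 + 5) * (1 + 29) * (1 + 89) = 3 * 6 * 30 * 90 = 48600; answer 48600
Step 2: B1 = 48600; c = 8; total draws C(18,4) = 3060; favorable C(8,3)*C(10,1) = 560; P = 28/153; answer 28/153

28/153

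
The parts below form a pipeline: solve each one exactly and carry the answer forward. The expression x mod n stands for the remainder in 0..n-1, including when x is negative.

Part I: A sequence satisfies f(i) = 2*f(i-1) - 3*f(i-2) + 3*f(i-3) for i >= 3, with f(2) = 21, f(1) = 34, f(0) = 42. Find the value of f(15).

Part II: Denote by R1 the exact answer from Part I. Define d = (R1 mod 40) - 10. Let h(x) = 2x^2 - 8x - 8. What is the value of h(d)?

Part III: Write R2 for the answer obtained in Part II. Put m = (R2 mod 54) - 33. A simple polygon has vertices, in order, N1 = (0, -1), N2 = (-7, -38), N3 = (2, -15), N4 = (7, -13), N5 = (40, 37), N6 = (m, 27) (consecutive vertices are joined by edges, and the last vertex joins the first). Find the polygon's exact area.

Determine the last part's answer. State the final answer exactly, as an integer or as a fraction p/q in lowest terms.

Part I: f(3) = 2*(21) - 3*(34) + 3*(42) = 66; iterating: f(3)=66, f(4)=171, f(5)=207, f(6)=99, f(7)=90, f(8)=504, f(9)=1035, f(10)=828, f(11)=63, f(12)=747, f(13)=3789, f(14)=5526, f(15)=1926; answer 1926
Part II: R1 = 1926; d = -4; 2*(-4)^2 - 8*(-4)^1 - 8 = (32) + (32) + (-8) = 56; answer 56
Part III: R2 = 56; m = -31; cross terms: (0*-38 - -7*-1)=-7, (-7*-15 - 2*-38)=181, (2*-13 - 7*-15)=79, (7*37 - 40*-13)=779, (40*27 - -31*37)=2227, (-31*-1 - 0*27)=31; twice the area = |3290| = 3290; area = 1645; answer 1645

1645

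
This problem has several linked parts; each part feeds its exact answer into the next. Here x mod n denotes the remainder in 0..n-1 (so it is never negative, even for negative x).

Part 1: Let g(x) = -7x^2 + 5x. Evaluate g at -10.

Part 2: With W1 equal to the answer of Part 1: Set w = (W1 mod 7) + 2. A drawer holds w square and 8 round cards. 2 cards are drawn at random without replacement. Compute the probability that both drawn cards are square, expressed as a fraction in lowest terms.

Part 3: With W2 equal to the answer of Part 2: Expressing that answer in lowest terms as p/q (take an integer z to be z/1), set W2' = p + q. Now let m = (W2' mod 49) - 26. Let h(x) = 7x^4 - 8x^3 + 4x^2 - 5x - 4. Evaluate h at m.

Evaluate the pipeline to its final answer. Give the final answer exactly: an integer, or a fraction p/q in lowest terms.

92264

Part 1: -7*(-10)^2 + 5*(-10)^1 = (-700) + (-50) = -750; answer -750
Part 2: W1 = -750; w = 8; total draws C(16,2) = 120; favorable C(8,2) = 28; P = 7/30; answer 7/30
Part 3: W2 = 7/30; threaded value p + q = 37; m = 11; 7*(11)^4 - 8*(11)^3 + 4*(11)^2 - 5*(11)^1 - 4 = (102487) + (-10648) + (484) + (-55) + (-4) = 92264; answer 92264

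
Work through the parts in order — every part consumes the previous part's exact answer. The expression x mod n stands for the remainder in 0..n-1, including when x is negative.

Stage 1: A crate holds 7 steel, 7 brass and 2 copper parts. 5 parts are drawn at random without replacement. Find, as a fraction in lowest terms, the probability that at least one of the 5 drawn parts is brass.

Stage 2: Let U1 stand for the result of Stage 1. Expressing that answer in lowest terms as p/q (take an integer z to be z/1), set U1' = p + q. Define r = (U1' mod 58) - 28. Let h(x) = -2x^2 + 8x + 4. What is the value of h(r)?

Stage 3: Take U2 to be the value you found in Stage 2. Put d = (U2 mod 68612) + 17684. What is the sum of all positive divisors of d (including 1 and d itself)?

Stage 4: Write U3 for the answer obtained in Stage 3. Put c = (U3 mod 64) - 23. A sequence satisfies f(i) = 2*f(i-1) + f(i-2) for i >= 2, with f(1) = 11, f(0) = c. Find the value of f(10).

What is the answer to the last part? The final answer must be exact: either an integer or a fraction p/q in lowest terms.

42903

Stage 1: total draws C(16,5) = 4368; complement C(9,5) = 126; favorable 4368 - 126 = 4242; P = 101/104; answer 101/104
Stage 2: U1 = 101/104; threaded value p + q = 205; r = 3; -2*(3)^2 + 8*(3)^1 + 4 = (-18) + (24) + (4) = 10; answer 10
Stage 3: U2 = 10; d = 17694; 17694 = 2 * 3^2 * 983; sigma = (1 + 2) * (1 + 3 + 9) * (1 + 983) = 3 * 13 * 984 = 38376; answer 38376
Stage 4: U3 = 38376; c = 17; f(2) = 2*(11) + 1*(17) = 39; iterating: f(2)=39, f(3)=89, f(4)=217, f(5)=523, f(6)=1263, f(7)=3049, f(8)=7361, f(9)=17771, f(10)=42903; answer 42903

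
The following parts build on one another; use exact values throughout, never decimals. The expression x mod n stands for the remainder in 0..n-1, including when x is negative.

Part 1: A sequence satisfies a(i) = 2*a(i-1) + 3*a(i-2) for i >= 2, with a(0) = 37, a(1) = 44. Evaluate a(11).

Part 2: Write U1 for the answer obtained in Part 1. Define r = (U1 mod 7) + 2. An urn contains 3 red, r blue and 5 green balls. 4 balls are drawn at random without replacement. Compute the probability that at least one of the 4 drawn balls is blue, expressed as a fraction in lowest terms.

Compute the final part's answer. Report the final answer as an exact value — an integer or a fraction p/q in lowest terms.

Part 1: a(2) = 2*(44) + 3*(37) = 199; iterating: a(2)=199, a(3)=530, a(4)=1657, a(5)=4904, a(6)=14779, a(7)=44270, a(8)=132877, a(9)=398564, a(10)=1195759, a(11)=3587210; answer 3587210
Part 2: U1 = 3587210; r = 6; total draws C(14,4) = 1001; complement C(8,4) = 70; favorable 1001 - 70 = 931; P = 133/143; answer 133/143

133/143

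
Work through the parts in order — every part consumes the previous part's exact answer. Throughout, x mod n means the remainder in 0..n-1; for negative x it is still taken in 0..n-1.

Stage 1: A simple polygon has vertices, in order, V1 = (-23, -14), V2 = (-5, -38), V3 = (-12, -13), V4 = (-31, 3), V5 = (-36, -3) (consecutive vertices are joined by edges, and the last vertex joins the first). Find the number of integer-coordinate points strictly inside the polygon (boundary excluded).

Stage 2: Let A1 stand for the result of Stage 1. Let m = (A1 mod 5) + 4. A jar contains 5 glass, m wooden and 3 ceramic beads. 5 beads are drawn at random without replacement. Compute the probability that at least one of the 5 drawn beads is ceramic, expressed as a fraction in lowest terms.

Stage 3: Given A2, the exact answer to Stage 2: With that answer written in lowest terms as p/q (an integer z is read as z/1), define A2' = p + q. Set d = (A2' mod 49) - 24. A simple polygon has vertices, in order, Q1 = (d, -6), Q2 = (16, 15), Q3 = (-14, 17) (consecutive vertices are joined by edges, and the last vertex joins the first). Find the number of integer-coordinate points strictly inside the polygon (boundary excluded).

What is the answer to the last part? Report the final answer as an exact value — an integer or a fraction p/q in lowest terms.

340

Stage 1: cross terms: (-23*-38 - -5*-14)=804, (-5*-13 - -12*-38)=-391, (-12*3 - -31*-13)=-439, (-31*-3 - -36*3)=201, (-36*-14 - -23*-3)=435; twice the area = |610| = 610; area = 305; boundary points = 6 + 1 + 1 + 1 + 1 = 10; strictly interior points = area - boundary/2 + 1 = 301; answer 301
Stage 2: A1 = 301; m = 5; total draws C(13,5) = 1287; complement C(10,5) = 252; favorable 1287 - 252 = 1035; P = 115/143; answer 115/143
Stage 3: A2 = 115/143; threaded value p + q = 258; d = -11; cross terms: (-11*15 - 16*-6)=-69, (16*17 - -14*15)=482, (-14*-6 - -11*17)=271; twice the area = |684| = 684; area = 342; boundary points = 3 + 2 + 1 = 6; strictly interior points = area - boundary/2 + 1 = 340; answer 340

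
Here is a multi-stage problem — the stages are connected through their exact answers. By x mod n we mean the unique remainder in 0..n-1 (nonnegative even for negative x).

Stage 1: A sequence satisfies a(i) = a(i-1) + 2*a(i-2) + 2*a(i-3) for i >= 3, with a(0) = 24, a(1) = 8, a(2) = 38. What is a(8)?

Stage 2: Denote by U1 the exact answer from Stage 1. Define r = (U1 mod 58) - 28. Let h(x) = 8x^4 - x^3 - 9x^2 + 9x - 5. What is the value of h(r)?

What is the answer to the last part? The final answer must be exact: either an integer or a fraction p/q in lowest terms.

97

Stage 1: a(3) = 1*(38) + 2*(8) + 2*(24) = 102; iterating: a(3)=102, a(4)=194, a(5)=474, a(6)=1066, a(7)=2402, a(8)=5482; answer 5482
Stage 2: U1 = 5482; r = 2; 8*(2)^4 - 1*(2)^3 - 9*(2)^2 + 9*(2)^1 - 5 = (128) + (-8) + (-36) + (18) + (-5) = 97; answer 97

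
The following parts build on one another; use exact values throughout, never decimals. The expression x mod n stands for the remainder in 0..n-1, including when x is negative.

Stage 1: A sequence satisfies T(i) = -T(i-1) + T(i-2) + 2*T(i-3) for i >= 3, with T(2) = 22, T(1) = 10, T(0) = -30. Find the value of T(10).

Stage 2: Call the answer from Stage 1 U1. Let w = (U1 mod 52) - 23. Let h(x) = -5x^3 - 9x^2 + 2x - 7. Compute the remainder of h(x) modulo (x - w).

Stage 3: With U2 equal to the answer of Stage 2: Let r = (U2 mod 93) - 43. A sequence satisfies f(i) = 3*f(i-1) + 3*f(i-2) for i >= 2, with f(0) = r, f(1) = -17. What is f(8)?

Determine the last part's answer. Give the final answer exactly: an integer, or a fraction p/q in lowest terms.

136485

Stage 1: T(3) = -1*(22) + 1*(10) + 2*(-30) = -72; iterating: T(3)=-72, T(4)=114, T(5)=-142, T(6)=112, T(7)=-26, T(8)=-146, T(9)=344, T(10)=-542; answer -542
Stage 2: U1 = -542; w = 7; remainder = value at the root: -5*(7)^3 - 9*(7)^2 + 2*(7)^1 - 7 = (-1715) + (-441) + (14) + (-7) = -2149; answer -2149
Stage 3: U2 = -2149; r = 40; f(2) = 3*(-17) + 3*(40) = 69; iterating: f(2)=69, f(3)=156, f(4)=675, f(5)=2493, f(6)=9504, f(7)=35991, f(8)=136485; answer 136485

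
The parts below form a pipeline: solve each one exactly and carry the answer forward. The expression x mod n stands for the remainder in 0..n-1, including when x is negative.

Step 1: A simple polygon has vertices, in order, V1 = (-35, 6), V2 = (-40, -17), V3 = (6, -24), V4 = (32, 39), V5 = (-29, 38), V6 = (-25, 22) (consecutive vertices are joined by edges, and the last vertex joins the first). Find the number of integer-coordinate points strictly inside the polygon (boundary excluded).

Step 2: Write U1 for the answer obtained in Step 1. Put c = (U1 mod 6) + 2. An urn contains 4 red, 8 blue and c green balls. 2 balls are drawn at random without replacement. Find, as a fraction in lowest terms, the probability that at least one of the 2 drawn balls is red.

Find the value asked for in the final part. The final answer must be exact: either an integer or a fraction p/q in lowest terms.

Step 1: cross terms: (-35*-17 - -40*6)=835, (-40*-24 - 6*-17)=1062, (6*39 - 32*-24)=1002, (32*38 - -29*39)=2347, (-29*22 - -25*38)=312, (-25*6 - -35*22)=620; twice the area = |6178| = 6178; area = 3089; boundary points = 1 + 1 + 1 + 1 + 4 + 2 = 10; strictly interior points = area - boundary/2 + 1 = 3085; answer 3085
Step 2: U1 = 3085; c = 3; total draws C(15,2) = 105; complement C(11,2) = 55; favorable 105 - 55 = 50; P = 10/21; answer 10/21

10/21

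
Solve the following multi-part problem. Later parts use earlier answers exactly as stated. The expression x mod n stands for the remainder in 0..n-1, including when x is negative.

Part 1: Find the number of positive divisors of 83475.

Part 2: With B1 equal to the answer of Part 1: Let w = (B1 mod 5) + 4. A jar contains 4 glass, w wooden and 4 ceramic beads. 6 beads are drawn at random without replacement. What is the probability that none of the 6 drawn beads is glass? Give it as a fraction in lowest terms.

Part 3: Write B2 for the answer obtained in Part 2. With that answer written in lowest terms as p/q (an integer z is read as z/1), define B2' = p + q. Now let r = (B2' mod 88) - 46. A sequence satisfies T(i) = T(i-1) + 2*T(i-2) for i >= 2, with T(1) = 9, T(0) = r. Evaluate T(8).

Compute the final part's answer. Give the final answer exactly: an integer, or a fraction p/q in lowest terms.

Part 1: 83475 = 3^2 * 5^2 * 7 * 53; number of divisors = (2+1) * (2+1) * (1+1) * (1+1) = 36; answer 36
Part 2: B1 = 36; w = 5; total draws C(13,6) = 1716; favorable C(9,6) = 84; P = 7/143; answer 7/143
Part 3: B2 = 7/143; threaded value p + q = 150; r = 16; T(2) = 1*(9) + 2*(16) = 41; iterating: T(2)=41, T(3)=59, T(4)=141, T(5)=259, T(6)=541, T(7)=1059, T(8)=2141; answer 2141

2141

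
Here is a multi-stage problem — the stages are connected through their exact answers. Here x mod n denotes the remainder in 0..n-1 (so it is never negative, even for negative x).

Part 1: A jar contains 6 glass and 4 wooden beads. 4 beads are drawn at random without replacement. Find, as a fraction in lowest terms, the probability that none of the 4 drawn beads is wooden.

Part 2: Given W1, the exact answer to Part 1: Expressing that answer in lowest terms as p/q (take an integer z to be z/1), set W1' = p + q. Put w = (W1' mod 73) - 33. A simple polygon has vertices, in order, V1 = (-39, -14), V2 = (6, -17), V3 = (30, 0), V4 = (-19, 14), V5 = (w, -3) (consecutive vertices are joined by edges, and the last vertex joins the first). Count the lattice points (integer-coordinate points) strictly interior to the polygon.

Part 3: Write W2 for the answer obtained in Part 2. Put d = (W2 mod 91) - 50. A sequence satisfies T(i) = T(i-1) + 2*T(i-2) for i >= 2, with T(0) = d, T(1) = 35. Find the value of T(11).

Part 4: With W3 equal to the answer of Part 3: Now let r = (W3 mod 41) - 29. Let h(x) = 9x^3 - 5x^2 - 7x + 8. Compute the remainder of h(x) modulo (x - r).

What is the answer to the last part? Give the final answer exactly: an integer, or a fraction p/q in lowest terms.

Part 1: total draws C(10,4) = 210; favorable C(6,4) = 15; P = 1/14; answer 1/14
Part 2: W1 = 1/14; threaded value p + q = 15; w = -18; cross terms: (-39*-17 - 6*-14)=747, (6*0 - 30*-17)=510, (30*14 - -19*0)=420, (-19*-3 - -18*14)=309, (-18*-14 - -39*-3)=135; twice the area = |2121| = 2121; area = 2121/2; boundary points = 3 + 1 + 7 + 1 + 1 = 13; strictly interior points = area - boundary/2 + 1 = 1055; answer 1055
Part 3: W2 = 1055; d = 4; T(2) = 1*(35) + 2*(4) = 43; iterating: T(2)=43, T(3)=113, T(4)=199, T(5)=425, T(6)=823, T(7)=1673, T(8)=3319, T(9)=6665, T(10)=13303, T(11)=26633; answer 26633
Part 4: W3 = 26633; r = -5; remainder = value at the root: 9*(-5)^3 - 5*(-5)^2 - 7*(-5)^1 + 8 = (-1125) + (-125) + (35) + (8) = -1207; answer -1207

-1207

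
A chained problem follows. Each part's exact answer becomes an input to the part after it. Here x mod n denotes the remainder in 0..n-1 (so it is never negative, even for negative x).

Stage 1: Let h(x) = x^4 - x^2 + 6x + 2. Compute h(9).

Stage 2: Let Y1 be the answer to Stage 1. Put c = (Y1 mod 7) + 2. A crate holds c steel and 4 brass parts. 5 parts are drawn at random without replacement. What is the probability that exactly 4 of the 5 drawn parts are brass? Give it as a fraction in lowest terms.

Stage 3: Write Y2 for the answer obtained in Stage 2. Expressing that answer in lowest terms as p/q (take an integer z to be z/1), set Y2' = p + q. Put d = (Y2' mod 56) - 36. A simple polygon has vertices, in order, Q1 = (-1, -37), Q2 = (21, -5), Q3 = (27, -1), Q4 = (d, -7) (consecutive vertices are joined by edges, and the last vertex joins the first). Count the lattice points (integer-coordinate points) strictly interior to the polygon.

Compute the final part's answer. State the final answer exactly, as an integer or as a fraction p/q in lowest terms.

Stage 1: 1*(9)^4 - 1*(9)^2 + 6*(9)^1 + 2 = (6561) + (-81) + (54) + (2) = 6536; answer 6536
Stage 2: Y1 = 6536; c = 7; total draws C(11,5) = 462; favorable C(4,4)*C(7,1) = 7; P = 1/66; answer 1/66
Stage 3: Y2 = 1/66; threaded value p + q = 67; d = -25; cross terms: (-1*-5 - 21*-37)=782, (21*-1 - 27*-5)=114, (27*-7 - -25*-1)=-214, (-25*-37 - -1*-7)=918; twice the area = |1600| = 1600; area = 800; boundary points = 2 + 2 + 2 + 6 = 12; strictly interior points = area - boundary/2 + 1 = 795; answer 795

795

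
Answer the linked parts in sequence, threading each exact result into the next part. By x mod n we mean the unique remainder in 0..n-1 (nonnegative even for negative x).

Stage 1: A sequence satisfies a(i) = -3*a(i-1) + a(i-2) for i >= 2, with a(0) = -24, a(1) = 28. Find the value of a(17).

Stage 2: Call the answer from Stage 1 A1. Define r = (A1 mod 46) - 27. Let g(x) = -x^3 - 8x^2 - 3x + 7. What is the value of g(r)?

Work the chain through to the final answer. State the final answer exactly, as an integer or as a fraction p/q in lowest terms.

Stage 1: a(2) = -3*(28) + 1*(-24) = -108; iterating: a(2)=-108, a(3)=352, a(4)=-1164, a(5)=3844, a(6)=-12696, a(7)=41932, a(8)=-138492, a(9)=457408, a(10)=-1510716, a(11)=4989556, a(12)=-16479384, a(13)=54427708, a(14)=-179762508, a(15)=593715232, a(16)=-1960908204, a(17)=6476439844; answer 6476439844
Stage 2: A1 = 6476439844; r = -3; -1*(-3)^3 - 8*(-3)^2 - 3*(-3)^1 + 7 = (27) + (-72) + (9) + (7) = -29; answer -29

-29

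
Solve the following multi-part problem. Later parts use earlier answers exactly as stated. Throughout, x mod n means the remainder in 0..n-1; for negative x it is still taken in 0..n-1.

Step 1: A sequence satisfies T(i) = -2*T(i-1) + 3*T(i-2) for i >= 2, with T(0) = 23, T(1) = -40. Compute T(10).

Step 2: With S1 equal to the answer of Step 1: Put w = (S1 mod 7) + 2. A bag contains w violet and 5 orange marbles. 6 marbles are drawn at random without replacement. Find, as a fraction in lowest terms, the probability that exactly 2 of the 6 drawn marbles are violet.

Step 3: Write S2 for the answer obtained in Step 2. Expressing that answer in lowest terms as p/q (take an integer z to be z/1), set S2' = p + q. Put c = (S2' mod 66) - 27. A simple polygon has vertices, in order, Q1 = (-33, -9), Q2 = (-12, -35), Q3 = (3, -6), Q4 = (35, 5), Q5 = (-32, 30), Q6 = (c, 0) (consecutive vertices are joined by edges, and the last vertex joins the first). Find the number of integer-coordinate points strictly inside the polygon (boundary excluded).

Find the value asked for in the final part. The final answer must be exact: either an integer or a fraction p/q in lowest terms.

1481

Step 1: T(2) = -2*(-40) + 3*(23) = 149; iterating: T(2)=149, T(3)=-418, T(4)=1283, T(5)=-3820, T(6)=11489, T(7)=-34438, T(8)=103343, T(9)=-310000, T(10)=930029; answer 930029
Step 2: S1 = 930029; w = 4; total draws C(9,6) = 84; favorable C(4,2)*C(5,4) = 30; P = 5/14; answer 5/14
Step 3: S2 = 5/14; threaded value p + q = 19; c = -8; cross terms: (-33*-35 - -12*-9)=1047, (-12*-6 - 3*-35)=177, (3*5 - 35*-6)=225, (35*30 - -32*5)=1210, (-32*0 - -8*30)=240, (-8*-9 - -33*0)=72; twice the area = |2971| = 2971; area = 2971/2; boundary points = 1 + 1 + 1 + 1 + 6 + 1 = 11; strictly interior points = area - boundary/2 + 1 = 1481; answer 1481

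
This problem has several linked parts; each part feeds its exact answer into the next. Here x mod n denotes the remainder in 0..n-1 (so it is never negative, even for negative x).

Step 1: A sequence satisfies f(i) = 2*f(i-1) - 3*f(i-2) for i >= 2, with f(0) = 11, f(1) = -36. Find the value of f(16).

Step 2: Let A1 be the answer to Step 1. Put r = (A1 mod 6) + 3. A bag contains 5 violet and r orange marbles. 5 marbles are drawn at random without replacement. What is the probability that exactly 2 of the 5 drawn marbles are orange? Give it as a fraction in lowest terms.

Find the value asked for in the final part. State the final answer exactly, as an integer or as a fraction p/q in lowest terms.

Step 1: f(2) = 2*(-36) - 3*(11) = -105; iterating: f(2)=-105, f(3)=-102, f(4)=111, f(5)=528, f(6)=723, f(7)=-138, f(8)=-2445, f(9)=-4476, f(10)=-1617, f(11)=10194, f(12)=25239, f(13)=19896, f(14)=-35925, f(15)=-131538, f(16)=-155301; answer -155301
Step 2: A1 = -155301; r = 6; total draws C(11,5) = 462; favorable C(6,2)*C(5,3) = 150; P = 25/77; answer 25/77

25/77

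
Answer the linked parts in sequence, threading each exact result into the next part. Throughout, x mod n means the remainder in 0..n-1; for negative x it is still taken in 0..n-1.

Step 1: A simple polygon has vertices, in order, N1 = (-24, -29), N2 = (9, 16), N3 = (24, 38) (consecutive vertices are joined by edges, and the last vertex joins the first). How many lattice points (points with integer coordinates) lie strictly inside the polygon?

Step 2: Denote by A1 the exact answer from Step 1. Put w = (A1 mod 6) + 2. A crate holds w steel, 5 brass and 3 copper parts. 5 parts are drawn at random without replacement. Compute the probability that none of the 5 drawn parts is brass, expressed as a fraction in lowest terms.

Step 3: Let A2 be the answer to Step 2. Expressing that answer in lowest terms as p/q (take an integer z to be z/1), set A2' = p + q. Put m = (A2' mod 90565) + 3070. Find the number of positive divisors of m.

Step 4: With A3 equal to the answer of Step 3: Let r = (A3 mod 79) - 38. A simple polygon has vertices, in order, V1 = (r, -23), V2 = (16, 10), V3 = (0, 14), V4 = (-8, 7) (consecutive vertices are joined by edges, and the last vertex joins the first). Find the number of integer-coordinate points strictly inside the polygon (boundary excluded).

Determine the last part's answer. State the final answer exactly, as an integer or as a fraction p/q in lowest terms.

387

Step 1: cross terms: (-24*16 - 9*-29)=-123, (9*38 - 24*16)=-42, (24*-29 - -24*38)=216; twice the area = |51| = 51; area = 51/2; boundary points = 3 + 1 + 1 = 5; strictly interior points = area - boundary/2 + 1 = 24; answer 24
Step 2: A1 = 24; w = 2; total draws C(10,5) = 252; favorable C(5,5) = 1; P = 1/252; answer 1/252
Step 3: A2 = 1/252; threaded value p + q = 253; m = 3323; 3323 is prime, so its only divisors are 1 and 3323; count = 2; answer 2
Step 4: A3 = 2; r = -36; cross terms: (-36*10 - 16*-23)=8, (16*14 - 0*10)=224, (0*7 - -8*14)=112, (-8*-23 - -36*7)=436; twice the area = |780| = 780; area = 390; boundary points = 1 + 4 + 1 + 2 = 8; strictly interior points = area - boundary/2 + 1 = 387; answer 387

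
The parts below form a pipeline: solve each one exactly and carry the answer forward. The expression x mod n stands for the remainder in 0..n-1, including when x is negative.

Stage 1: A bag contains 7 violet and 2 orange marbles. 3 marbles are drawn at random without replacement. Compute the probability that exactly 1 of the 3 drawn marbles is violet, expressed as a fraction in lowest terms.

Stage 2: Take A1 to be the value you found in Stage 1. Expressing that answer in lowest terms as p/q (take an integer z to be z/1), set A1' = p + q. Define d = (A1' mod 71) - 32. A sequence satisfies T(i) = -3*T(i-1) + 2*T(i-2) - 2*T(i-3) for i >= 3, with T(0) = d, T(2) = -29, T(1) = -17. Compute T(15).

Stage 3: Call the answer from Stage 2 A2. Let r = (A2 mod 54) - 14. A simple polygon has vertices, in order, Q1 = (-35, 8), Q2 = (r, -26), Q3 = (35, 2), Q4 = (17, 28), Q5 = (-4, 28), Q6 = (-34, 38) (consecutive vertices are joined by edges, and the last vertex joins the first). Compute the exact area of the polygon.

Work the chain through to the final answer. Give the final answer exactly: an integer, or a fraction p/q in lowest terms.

2495

Stage 1: total draws C(9,3) = 84; favorable C(7,1)*C(2,2) = 7; P = 1/12; answer 1/12
Stage 2: A1 = 1/12; threaded value p + q = 13; d = -19; T(3) = -3*(-29) + 2*(-17) - 2*(-19) = 91; iterating: T(3)=91, T(4)=-297, T(5)=1131, T(6)=-4169, T(7)=15363, T(8)=-56689, T(9)=209131, T(10)=-771497, T(11)=2846131, T(12)=-10499649, T(13)=38734203, T(14)=-142894169, T(15)=527150211; answer 527150211
Stage 3: A2 = 527150211; r = 37; cross terms: (-35*-26 - 37*8)=614, (37*2 - 35*-26)=984, (35*28 - 17*2)=946, (17*28 - -4*28)=588, (-4*38 - -34*28)=800, (-34*8 - -35*38)=1058; twice the area = |4990| = 4990; area = 2495; answer 2495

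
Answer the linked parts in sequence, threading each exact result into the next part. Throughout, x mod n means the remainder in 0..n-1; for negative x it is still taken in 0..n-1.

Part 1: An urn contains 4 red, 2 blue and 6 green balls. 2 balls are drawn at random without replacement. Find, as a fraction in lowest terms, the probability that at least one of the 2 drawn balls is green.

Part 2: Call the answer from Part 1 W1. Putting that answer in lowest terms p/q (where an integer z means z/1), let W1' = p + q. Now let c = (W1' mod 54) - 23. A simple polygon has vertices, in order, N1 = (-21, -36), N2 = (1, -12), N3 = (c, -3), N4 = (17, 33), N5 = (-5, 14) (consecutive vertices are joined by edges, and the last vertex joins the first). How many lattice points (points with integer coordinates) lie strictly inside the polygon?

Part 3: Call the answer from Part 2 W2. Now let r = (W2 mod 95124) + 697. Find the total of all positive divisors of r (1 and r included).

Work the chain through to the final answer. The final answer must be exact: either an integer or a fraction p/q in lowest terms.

Part 1: total draws C(12,2) = 66; complement C(6,2) = 15; favorable 66 - 15 = 51; P = 17/22; answer 17/22
Part 2: W1 = 17/22; threaded value p + q = 39; c = 16; cross terms: (-21*-12 - 1*-36)=288, (1*-3 - 16*-12)=189, (16*33 - 17*-3)=579, (17*14 - -5*33)=403, (-5*-36 - -21*14)=474; twice the area = |1933| = 1933; area = 1933/2; boundary points = 2 + 3 + 1 + 1 + 2 = 9; strictly interior points = area - boundary/2 + 1 = 963; answer 963
Part 3: W2 = 963; r = 1660; 1660 = 2^2 * 5 * 83; sigma = (1 + 2 + 4) * (1 + 5) * (1 + 83) = 7 * 6 * 84 = 3528; answer 3528

3528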